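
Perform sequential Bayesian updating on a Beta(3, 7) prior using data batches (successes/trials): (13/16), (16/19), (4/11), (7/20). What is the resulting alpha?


Accumulate successes: 40
Posterior alpha = prior alpha + sum of successes
= 3 + 40 = 43

43


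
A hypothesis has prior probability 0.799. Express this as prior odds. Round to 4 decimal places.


Odds = P(H) / P(not H) = 0.799 / 0.201
= 3.9751

3.9751


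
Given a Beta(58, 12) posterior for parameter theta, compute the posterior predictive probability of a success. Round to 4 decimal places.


For a Beta-Bernoulli model, the predictive probability is the mean:
P(success) = 58/(58+12) = 58/70 = 0.8286

0.8286


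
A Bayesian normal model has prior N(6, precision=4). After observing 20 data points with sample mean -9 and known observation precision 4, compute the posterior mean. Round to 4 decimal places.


Posterior mean = (prior_precision * prior_mean + n * data_precision * data_mean) / (prior_precision + n * data_precision)
Numerator = 4*6 + 20*4*-9 = -696
Denominator = 4 + 20*4 = 84
Posterior mean = -8.2857

-8.2857


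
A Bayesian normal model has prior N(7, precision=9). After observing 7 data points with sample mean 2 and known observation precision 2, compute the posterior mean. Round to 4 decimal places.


Posterior mean = (prior_precision * prior_mean + n * data_precision * data_mean) / (prior_precision + n * data_precision)
Numerator = 9*7 + 7*2*2 = 91
Denominator = 9 + 7*2 = 23
Posterior mean = 3.9565

3.9565


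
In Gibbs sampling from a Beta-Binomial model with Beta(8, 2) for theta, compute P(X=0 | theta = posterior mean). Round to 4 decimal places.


Posterior mean = alpha/(alpha+beta) = 8/10 = 0.8
P(X=0|theta=mean) = 1 - theta = 0.2

0.2


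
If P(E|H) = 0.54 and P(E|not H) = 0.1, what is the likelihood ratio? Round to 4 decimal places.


Likelihood ratio = P(E|H) / P(E|not H)
= 0.54 / 0.1
= 5.4

5.4


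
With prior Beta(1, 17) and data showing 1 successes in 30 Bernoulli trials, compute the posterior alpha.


Conjugate update: alpha_posterior = alpha_prior + k
= 1 + 1 = 2

2


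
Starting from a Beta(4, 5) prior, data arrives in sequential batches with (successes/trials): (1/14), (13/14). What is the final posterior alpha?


In sequential Bayesian updating, we sum all successes.
Total successes = 14
Final alpha = 4 + 14 = 18

18


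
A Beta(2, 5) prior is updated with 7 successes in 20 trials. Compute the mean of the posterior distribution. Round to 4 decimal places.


After update: Beta(9, 18)
Mean = 9 / (9 + 18) = 9 / 27
= 0.3333

0.3333


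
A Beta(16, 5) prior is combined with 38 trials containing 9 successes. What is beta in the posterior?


In conjugate updating:
beta_posterior = beta_prior + (n - k)
= 5 + (38 - 9)
= 5 + 29 = 34

34


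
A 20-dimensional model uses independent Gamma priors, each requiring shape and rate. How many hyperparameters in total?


Per parameter: 2 (shape and rate).
Total = 20 * 2 = 40

40


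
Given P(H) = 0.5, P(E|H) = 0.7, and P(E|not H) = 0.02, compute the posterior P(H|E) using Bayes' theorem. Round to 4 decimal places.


By Bayes' theorem: P(H|E) = P(E|H)*P(H) / P(E)
P(E) = P(E|H)*P(H) + P(E|not H)*P(not H)
P(E) = 0.7*0.5 + 0.02*0.5 = 0.36
P(H|E) = 0.7*0.5 / 0.36 = 0.9722

0.9722


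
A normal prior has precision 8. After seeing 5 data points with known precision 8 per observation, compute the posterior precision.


In the conjugate normal model, precisions add:
tau_posterior = tau_prior + n * tau_data
= 8 + 5*8 = 48

48


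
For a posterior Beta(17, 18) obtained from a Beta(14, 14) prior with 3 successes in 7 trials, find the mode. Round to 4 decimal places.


Mode = (alpha - 1) / (alpha + beta - 2)
= 16 / 33
= 0.4848

0.4848


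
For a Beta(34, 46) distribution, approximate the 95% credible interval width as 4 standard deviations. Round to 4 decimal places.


Variance of Beta(a,b) = ab / ((a+b)^2 * (a+b+1))
= 34*46 / ((80)^2 * 81)
= 0.003
SD = sqrt(0.003) = 0.0549
Width = 4 * SD = 0.2197

0.2197


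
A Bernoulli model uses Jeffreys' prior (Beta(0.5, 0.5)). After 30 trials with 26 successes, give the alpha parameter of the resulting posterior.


Posterior = Beta(prior_alpha + successes, prior_beta + failures)
= Beta(0.5 + 26, 0.5 + 4)
Posterior alpha = 0.5 + k = 0.5 + 26 = 26.5

26.5


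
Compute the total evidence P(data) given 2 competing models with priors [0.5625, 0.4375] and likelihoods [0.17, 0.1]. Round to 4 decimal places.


Marginal likelihood = sum P(model_i) * P(data|model_i)
Model 1: 0.5625 * 0.17 = 0.0956
Model 2: 0.4375 * 0.1 = 0.0438
Total = 0.1394

0.1394


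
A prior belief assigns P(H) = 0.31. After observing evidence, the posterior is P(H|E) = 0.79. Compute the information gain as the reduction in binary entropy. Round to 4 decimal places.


H(prior) = -0.31*log2(0.31) - 0.69*log2(0.69)
= 0.8932
H(post) = -0.79*log2(0.79) - 0.21*log2(0.21)
= 0.7415
IG = 0.8932 - 0.7415 = 0.1517

0.1517


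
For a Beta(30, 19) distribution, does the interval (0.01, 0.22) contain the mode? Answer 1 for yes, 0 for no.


Mode of Beta(a,b) = (a-1)/(a+b-2)
= (30-1)/(30+19-2) = 0.617
Check: 0.01 <= 0.617 <= 0.22?
Result: 0

0


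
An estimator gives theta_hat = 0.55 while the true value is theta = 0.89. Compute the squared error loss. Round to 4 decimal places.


The squared error loss is (theta_hat - theta)^2
= (0.55 - 0.89)^2
= (-0.34)^2 = 0.1156

0.1156


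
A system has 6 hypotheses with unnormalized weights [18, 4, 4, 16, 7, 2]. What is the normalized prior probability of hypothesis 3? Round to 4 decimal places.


The normalized prior is the weight divided by the total.
Total weight = 51
P(H3) = 4 / 51 = 0.0784

0.0784


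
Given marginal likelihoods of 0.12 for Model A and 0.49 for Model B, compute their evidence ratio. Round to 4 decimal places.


Ratio = ML(A) / ML(B) = 0.12/0.49
= 0.2449

0.2449


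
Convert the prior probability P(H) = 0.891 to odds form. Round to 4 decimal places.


P(not H) = 1 - 0.891 = 0.109
Odds = 0.891 / 0.109 = 8.1743

8.1743


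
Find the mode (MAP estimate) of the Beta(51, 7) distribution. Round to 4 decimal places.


For Beta(a,b) with a,b > 1:
Mode = (a-1)/(a+b-2) = (51-1)/(58-2)
= 50/56 = 0.8929

0.8929


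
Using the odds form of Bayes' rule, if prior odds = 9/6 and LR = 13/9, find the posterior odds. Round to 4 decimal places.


Bayes' rule in odds form: posterior odds = prior odds * LR
= (9 * 13) / (6 * 9)
= 117/54 = 2.1667

2.1667


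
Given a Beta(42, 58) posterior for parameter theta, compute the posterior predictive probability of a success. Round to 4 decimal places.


For a Beta-Bernoulli model, the predictive probability is the mean:
P(success) = 42/(42+58) = 42/100 = 0.42

0.42


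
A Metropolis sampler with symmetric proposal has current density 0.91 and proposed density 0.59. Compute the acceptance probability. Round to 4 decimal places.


For symmetric proposals, acceptance = min(1, pi(x*)/pi(x))
= min(1, 0.59/0.91)
= min(1, 0.6484) = 0.6484

0.6484


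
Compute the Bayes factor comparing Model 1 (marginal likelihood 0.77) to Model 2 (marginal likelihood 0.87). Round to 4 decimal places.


BF12 = marginal likelihood of M1 / marginal likelihood of M2
= 0.77/0.87
= 0.8851

0.8851


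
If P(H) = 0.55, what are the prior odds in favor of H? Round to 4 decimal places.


Prior odds = P(H) / (1 - P(H))
= 0.55 / 0.45
= 1.2222

1.2222


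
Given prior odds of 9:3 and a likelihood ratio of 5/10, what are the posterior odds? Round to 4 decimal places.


Posterior odds = prior odds * LR
Prior odds = 9/3 = 3.0
LR = 5/10 = 0.5
Posterior odds = 3.0 * 0.5 = 1.5

1.5


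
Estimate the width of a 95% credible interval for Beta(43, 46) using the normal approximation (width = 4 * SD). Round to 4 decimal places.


For Beta(a,b): Var = ab/((a+b)^2(a+b+1))
Var = 0.0028, SD = 0.0527
Approximate 95% CI width = 4 * 0.0527 = 0.2107

0.2107


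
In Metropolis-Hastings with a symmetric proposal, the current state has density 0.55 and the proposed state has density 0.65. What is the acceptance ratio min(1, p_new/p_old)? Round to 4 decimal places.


Ratio = p_new / p_old = 0.65 / 0.55 = 1.1818
Acceptance = min(1, 1.1818) = 1.0

1.0


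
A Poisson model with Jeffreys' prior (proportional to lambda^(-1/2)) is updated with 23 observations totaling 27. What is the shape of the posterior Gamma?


Posterior = Gamma(0.5 + S, n)
= Gamma(0.5 + 27, 23)
Posterior shape = 0.5 + S = 0.5 + 27 = 27.5

27.5


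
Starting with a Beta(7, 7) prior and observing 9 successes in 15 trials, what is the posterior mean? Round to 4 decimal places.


Posterior parameters: alpha = 7 + 9 = 16
beta = 7 + 6 = 13
Posterior mean = alpha / (alpha + beta) = 16 / 29
= 0.5517

0.5517


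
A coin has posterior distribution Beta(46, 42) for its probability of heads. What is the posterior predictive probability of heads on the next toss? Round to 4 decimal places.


Posterior predictive = E[theta] = alpha/(alpha+beta)
= 46/88
= 0.5227

0.5227


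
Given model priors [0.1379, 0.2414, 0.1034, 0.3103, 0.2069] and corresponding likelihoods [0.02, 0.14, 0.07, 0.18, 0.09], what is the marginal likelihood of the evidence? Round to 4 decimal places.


P(E) = sum_i P(M_i) P(E|M_i)
= 0.0028 + 0.0338 + 0.0072 + 0.0559 + 0.0186
= 0.1183

0.1183


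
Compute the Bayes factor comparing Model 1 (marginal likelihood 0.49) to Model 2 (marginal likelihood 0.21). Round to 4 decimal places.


BF12 = marginal likelihood of M1 / marginal likelihood of M2
= 0.49/0.21
= 2.3333

2.3333


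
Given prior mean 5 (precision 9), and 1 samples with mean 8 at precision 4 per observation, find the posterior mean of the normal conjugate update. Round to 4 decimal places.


The posterior mean is a precision-weighted average of prior and data.
Post. prec. = 9 + 4 = 13
Post. mean = (45 + 32)/13 = 77/13 = 5.9231

5.9231


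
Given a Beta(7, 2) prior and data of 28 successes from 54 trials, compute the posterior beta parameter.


Number of failures = 54 - 28 = 26
Posterior beta = 2 + 26 = 28

28


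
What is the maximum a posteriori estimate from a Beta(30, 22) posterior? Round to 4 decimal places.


The MAP estimate equals the mode of the distribution.
Mode of Beta(a,b) = (a-1)/(a+b-2)
= 29/50
= 0.58

0.58


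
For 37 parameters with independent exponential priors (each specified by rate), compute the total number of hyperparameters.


A exponential prior has 1 hyperparameter per parameter.
Total = 37 * 1 = 37

37


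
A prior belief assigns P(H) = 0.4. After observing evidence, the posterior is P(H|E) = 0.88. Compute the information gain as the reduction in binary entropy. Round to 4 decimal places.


H(prior) = -0.4*log2(0.4) - 0.6*log2(0.6)
= 0.971
H(post) = -0.88*log2(0.88) - 0.12*log2(0.12)
= 0.5294
IG = 0.971 - 0.5294 = 0.4416

0.4416


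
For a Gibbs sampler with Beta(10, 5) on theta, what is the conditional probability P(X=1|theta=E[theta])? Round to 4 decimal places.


E[theta] = 10/(10+5) = 0.6667
P(X=1|theta) = theta = 0.6667

0.6667


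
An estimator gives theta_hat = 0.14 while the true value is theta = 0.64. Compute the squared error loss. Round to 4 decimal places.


The squared error loss is (theta_hat - theta)^2
= (0.14 - 0.64)^2
= (-0.5)^2 = 0.25

0.25


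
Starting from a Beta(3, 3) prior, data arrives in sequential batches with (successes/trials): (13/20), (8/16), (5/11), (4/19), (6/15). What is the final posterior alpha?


In sequential Bayesian updating, we sum all successes.
Total successes = 36
Final alpha = 3 + 36 = 39

39


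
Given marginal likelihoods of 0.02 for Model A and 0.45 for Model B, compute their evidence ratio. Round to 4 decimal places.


Ratio = ML(A) / ML(B) = 0.02/0.45
= 0.0444

0.0444


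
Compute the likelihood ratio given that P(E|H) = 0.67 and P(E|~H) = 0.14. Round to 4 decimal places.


LR = P(E|H) / P(E|~H)
= 0.67 / 0.14 = 4.7857

4.7857


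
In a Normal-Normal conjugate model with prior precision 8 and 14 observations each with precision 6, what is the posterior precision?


Posterior precision = prior precision + n * observation precision
= 8 + 14 * 6
= 8 + 84 = 92

92


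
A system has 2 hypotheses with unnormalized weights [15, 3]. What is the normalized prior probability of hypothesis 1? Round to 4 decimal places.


The normalized prior is the weight divided by the total.
Total weight = 18
P(H1) = 15 / 18 = 0.8333

0.8333


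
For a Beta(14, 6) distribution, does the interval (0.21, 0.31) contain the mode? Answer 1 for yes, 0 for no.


Mode of Beta(a,b) = (a-1)/(a+b-2)
= (14-1)/(14+6-2) = 0.7222
Check: 0.21 <= 0.7222 <= 0.31?
Result: 0

0


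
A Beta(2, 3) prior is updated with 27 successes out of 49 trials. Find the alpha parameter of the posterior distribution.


In the Beta-Binomial conjugate update:
alpha_post = alpha_prior + successes
= 2 + 27
= 29

29


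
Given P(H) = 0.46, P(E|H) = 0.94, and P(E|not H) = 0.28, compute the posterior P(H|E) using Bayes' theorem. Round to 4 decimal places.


By Bayes' theorem: P(H|E) = P(E|H)*P(H) / P(E)
P(E) = P(E|H)*P(H) + P(E|not H)*P(not H)
P(E) = 0.94*0.46 + 0.28*0.54 = 0.5836
P(H|E) = 0.94*0.46 / 0.5836 = 0.7409

0.7409


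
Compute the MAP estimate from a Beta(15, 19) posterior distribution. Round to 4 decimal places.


MAP = mode of Beta distribution
= (alpha - 1)/(alpha + beta - 2)
= (15-1)/(15+19-2)
= 14/32 = 0.4375

0.4375


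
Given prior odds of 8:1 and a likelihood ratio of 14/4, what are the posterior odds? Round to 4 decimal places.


Posterior odds = prior odds * LR
Prior odds = 8/1 = 8.0
LR = 14/4 = 3.5
Posterior odds = 8.0 * 3.5 = 28.0

28.0


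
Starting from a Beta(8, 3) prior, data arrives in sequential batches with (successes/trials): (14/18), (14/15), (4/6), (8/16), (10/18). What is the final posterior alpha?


In sequential Bayesian updating, we sum all successes.
Total successes = 50
Final alpha = 8 + 50 = 58

58


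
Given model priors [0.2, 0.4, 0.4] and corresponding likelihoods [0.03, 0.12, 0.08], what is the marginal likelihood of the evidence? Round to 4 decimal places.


P(E) = sum_i P(M_i) P(E|M_i)
= 0.006 + 0.048 + 0.032
= 0.086

0.086


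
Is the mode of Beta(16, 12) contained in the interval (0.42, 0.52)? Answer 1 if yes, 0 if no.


Mode = (a-1)/(a+b-2) = 15/26 = 0.5769
Interval: (0.42, 0.52)
Contains mode? 0

0


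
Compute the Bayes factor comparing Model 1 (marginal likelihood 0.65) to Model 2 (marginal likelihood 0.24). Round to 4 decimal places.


BF12 = marginal likelihood of M1 / marginal likelihood of M2
= 0.65/0.24
= 2.7083

2.7083


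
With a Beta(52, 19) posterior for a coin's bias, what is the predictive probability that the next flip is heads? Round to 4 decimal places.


The predictive probability equals the posterior mean.
P(next = heads) = alpha / (alpha + beta)
= 52 / 71 = 0.7324

0.7324


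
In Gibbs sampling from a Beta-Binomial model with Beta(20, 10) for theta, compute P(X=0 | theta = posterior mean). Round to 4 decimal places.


Posterior mean = alpha/(alpha+beta) = 20/30 = 0.6667
P(X=0|theta=mean) = 1 - theta = 0.3333

0.3333


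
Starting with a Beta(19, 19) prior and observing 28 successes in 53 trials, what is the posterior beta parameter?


Posterior beta = prior beta + failures
Failures = 53 - 28 = 25
beta_post = 19 + 25 = 44

44


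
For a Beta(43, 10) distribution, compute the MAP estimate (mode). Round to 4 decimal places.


MAP = mode = (a-1)/(a+b-2)
= (43-1)/(43+10-2)
= 42/51 = 0.8235

0.8235


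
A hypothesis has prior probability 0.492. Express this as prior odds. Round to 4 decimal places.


Odds = P(H) / P(not H) = 0.492 / 0.508
= 0.9685

0.9685


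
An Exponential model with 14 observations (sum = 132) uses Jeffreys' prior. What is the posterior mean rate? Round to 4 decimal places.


Posterior Gamma(14, 132)
E[lambda] = 14/132 = 0.1061

0.1061


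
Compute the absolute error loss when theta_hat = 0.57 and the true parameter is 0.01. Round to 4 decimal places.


L = |theta_hat - theta_true|
= |0.57 - 0.01| = 0.56

0.56


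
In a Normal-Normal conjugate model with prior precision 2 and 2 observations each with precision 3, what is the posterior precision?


Posterior precision = prior precision + n * observation precision
= 2 + 2 * 3
= 2 + 6 = 8

8


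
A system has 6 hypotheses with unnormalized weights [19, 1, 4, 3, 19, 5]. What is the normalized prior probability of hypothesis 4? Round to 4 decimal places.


The normalized prior is the weight divided by the total.
Total weight = 51
P(H4) = 3 / 51 = 0.0588

0.0588


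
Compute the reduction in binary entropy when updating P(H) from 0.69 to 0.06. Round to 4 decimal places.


H_before = -p*log2(p) - (1-p)*log2(1-p) for p=0.69: 0.8932
H_after for p=0.06: 0.3274
Reduction = 0.8932 - 0.3274 = 0.5657

0.5657


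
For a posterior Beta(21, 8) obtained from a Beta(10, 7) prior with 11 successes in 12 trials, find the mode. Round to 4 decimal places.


Mode = (alpha - 1) / (alpha + beta - 2)
= 20 / 27
= 0.7407

0.7407


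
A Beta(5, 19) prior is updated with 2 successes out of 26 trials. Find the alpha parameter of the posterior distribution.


In the Beta-Binomial conjugate update:
alpha_post = alpha_prior + successes
= 5 + 2
= 7

7


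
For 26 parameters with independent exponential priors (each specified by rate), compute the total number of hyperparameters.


A exponential prior has 1 hyperparameter per parameter.
Total = 26 * 1 = 26

26


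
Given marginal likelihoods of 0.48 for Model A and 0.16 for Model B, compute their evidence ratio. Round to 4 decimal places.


Ratio = ML(A) / ML(B) = 0.48/0.16
= 3.0

3.0


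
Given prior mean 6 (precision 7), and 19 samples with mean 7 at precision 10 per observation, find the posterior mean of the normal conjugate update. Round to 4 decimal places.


The posterior mean is a precision-weighted average of prior and data.
Post. prec. = 7 + 190 = 197
Post. mean = (42 + 1330)/197 = 1372/197 = 6.9645

6.9645


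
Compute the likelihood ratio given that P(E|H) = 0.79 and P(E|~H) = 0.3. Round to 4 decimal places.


LR = P(E|H) / P(E|~H)
= 0.79 / 0.3 = 2.6333

2.6333


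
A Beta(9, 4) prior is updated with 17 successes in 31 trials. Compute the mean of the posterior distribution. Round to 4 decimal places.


After update: Beta(26, 18)
Mean = 26 / (26 + 18) = 26 / 44
= 0.5909

0.5909


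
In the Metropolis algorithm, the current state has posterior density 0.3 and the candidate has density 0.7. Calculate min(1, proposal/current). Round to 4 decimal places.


Ratio = 0.7/0.3 = 2.3333
Acceptance probability = min(1, 2.3333)
= 1.0

1.0


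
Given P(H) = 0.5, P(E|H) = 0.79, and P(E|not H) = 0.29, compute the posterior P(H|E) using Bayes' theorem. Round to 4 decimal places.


By Bayes' theorem: P(H|E) = P(E|H)*P(H) / P(E)
P(E) = P(E|H)*P(H) + P(E|not H)*P(not H)
P(E) = 0.79*0.5 + 0.29*0.5 = 0.54
P(H|E) = 0.79*0.5 / 0.54 = 0.7315

0.7315


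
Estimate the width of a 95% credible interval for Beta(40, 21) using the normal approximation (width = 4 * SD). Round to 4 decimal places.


For Beta(a,b): Var = ab/((a+b)^2(a+b+1))
Var = 0.0036, SD = 0.0603
Approximate 95% CI width = 4 * 0.0603 = 0.2414

0.2414


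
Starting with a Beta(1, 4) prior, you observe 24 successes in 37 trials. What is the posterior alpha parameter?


For a Beta-Binomial conjugate model:
Posterior alpha = prior alpha + number of successes
= 1 + 24 = 25

25


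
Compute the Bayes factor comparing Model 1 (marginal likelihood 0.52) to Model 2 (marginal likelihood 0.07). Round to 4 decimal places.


BF12 = marginal likelihood of M1 / marginal likelihood of M2
= 0.52/0.07
= 7.4286

7.4286


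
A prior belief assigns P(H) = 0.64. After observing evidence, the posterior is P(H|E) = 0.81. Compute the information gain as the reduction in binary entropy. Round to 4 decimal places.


H(prior) = -0.64*log2(0.64) - 0.36*log2(0.36)
= 0.9427
H(post) = -0.81*log2(0.81) - 0.19*log2(0.19)
= 0.7015
IG = 0.9427 - 0.7015 = 0.2412

0.2412


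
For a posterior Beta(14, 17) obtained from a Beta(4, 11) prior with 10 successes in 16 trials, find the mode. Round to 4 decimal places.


Mode = (alpha - 1) / (alpha + beta - 2)
= 13 / 29
= 0.4483

0.4483


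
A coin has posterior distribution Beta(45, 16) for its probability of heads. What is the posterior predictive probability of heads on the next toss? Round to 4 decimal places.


Posterior predictive = E[theta] = alpha/(alpha+beta)
= 45/61
= 0.7377

0.7377


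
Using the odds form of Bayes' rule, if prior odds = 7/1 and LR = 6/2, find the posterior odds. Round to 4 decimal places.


Bayes' rule in odds form: posterior odds = prior odds * LR
= (7 * 6) / (1 * 2)
= 42/2 = 21.0

21.0


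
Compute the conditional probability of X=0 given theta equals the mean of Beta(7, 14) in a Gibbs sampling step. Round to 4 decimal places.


Mean of Beta(7, 14) = 0.3333
P(X=0 | theta=0.3333) = 0.6667

0.6667


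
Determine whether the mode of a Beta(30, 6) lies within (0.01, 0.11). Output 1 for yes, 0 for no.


First find the mode: (a-1)/(a+b-2) = 0.8529
Is 0.8529 in (0.01, 0.11)? 0

0


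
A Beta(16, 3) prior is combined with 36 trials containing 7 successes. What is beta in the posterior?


In conjugate updating:
beta_posterior = beta_prior + (n - k)
= 3 + (36 - 7)
= 3 + 29 = 32

32


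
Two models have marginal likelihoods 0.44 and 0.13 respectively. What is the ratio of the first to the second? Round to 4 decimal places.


Evidence ratio = 0.44 / 0.13
= 3.3846

3.3846


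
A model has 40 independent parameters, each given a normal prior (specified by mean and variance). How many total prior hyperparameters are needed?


Each normal prior needs 2 hyperparameters (mean and variance).
Total = 2 * 40 = 80

80


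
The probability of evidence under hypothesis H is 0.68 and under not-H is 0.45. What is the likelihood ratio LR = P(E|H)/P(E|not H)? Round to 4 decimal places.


LR = 0.68 / 0.45
= 1.5111

1.5111


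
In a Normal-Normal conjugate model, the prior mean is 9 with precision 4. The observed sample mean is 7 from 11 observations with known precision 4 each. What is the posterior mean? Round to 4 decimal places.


Posterior precision = tau0 + n*tau = 4 + 11*4 = 48
Posterior mean = (tau0*mu0 + n*tau*xbar) / posterior_precision
= (4*9 + 11*4*7) / 48
= 344 / 48 = 7.1667

7.1667


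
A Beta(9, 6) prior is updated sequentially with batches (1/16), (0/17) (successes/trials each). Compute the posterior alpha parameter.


Sequential conjugate updating is equivalent to a single batch update.
Total successes across all batches = 1
alpha_posterior = alpha_prior + total_successes = 9 + 1
= 10

10


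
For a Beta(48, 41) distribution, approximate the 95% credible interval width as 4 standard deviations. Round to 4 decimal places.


Variance of Beta(a,b) = ab / ((a+b)^2 * (a+b+1))
= 48*41 / ((89)^2 * 90)
= 0.0028
SD = sqrt(0.0028) = 0.0525
Width = 4 * SD = 0.2102

0.2102


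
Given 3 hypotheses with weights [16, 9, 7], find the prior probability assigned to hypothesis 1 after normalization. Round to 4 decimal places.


To normalize, divide each weight by the sum of all weights.
Sum = 32
Prior(H1) = 16/32 = 0.5

0.5


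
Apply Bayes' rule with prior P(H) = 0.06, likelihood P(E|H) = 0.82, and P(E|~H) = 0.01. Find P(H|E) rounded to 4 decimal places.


Step 1: Compute marginal P(E) = P(E|H)P(H) + P(E|~H)P(~H)
= 0.82*0.06 + 0.01*0.94 = 0.0586
Step 2: P(H|E) = P(E|H)P(H)/P(E) = 0.0492/0.0586
= 0.8396

0.8396


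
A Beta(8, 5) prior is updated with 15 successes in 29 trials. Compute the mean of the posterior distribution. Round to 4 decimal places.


After update: Beta(23, 19)
Mean = 23 / (23 + 19) = 23 / 42
= 0.5476

0.5476


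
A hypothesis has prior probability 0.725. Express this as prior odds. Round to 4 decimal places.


Odds = P(H) / P(not H) = 0.725 / 0.275
= 2.6364

2.6364


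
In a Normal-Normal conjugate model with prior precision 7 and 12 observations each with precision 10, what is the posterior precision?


Posterior precision = prior precision + n * observation precision
= 7 + 12 * 10
= 7 + 120 = 127

127


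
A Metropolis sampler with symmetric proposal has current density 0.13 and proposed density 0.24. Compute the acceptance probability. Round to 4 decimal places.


For symmetric proposals, acceptance = min(1, pi(x*)/pi(x))
= min(1, 0.24/0.13)
= min(1, 1.8462) = 1.0

1.0


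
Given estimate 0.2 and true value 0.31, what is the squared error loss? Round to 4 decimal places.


Squared error = (estimate - true)^2
Difference = -0.11
Loss = -0.11^2 = 0.0121

0.0121


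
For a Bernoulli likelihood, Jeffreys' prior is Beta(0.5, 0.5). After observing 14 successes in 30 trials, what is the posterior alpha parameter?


Jeffreys' prior for Bernoulli is Beta(0.5, 0.5).
Posterior is Beta(0.5 + k, 0.5 + n - k).
Posterior alpha = 0.5 + k = 0.5 + 14 = 14.5

14.5


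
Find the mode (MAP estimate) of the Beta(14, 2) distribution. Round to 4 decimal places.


For Beta(a,b) with a,b > 1:
Mode = (a-1)/(a+b-2) = (14-1)/(16-2)
= 13/14 = 0.9286

0.9286


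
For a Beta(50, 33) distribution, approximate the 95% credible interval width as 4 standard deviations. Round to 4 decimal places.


Variance of Beta(a,b) = ab / ((a+b)^2 * (a+b+1))
= 50*33 / ((83)^2 * 84)
= 0.0029
SD = sqrt(0.0029) = 0.0534
Width = 4 * SD = 0.2136

0.2136


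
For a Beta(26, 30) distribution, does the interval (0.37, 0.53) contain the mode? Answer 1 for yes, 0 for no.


Mode of Beta(a,b) = (a-1)/(a+b-2)
= (26-1)/(26+30-2) = 0.463
Check: 0.37 <= 0.463 <= 0.53?
Result: 1

1


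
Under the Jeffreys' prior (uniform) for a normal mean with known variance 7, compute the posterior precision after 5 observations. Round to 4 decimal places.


Prior precision = 0 (flat prior).
Post. prec. = 0 + n/var = 5/7 = 0.7143

0.7143


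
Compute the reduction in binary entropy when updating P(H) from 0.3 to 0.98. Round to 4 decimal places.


H_before = -p*log2(p) - (1-p)*log2(1-p) for p=0.3: 0.8813
H_after for p=0.98: 0.1414
Reduction = 0.8813 - 0.1414 = 0.7399

0.7399


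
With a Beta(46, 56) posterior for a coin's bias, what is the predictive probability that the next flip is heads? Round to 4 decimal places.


The predictive probability equals the posterior mean.
P(next = heads) = alpha / (alpha + beta)
= 46 / 102 = 0.451

0.451


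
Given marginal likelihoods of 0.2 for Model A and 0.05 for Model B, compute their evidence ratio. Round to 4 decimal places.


Ratio = ML(A) / ML(B) = 0.2/0.05
= 4.0

4.0


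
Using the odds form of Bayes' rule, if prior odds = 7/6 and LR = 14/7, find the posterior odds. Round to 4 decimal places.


Bayes' rule in odds form: posterior odds = prior odds * LR
= (7 * 14) / (6 * 7)
= 98/42 = 2.3333

2.3333


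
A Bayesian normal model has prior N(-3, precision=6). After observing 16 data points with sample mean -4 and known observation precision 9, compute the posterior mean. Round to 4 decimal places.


Posterior mean = (prior_precision * prior_mean + n * data_precision * data_mean) / (prior_precision + n * data_precision)
Numerator = 6*-3 + 16*9*-4 = -594
Denominator = 6 + 16*9 = 150
Posterior mean = -3.96

-3.96


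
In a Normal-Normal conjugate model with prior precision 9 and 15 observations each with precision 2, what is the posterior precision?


Posterior precision = prior precision + n * observation precision
= 9 + 15 * 2
= 9 + 30 = 39

39


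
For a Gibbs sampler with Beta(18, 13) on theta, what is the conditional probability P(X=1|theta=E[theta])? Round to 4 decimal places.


E[theta] = 18/(18+13) = 0.5806
P(X=1|theta) = theta = 0.5806

0.5806


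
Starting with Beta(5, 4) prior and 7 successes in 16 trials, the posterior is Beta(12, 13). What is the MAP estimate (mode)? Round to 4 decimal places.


The mode of Beta(a, b) when a > 1 and b > 1 is (a-1)/(a+b-2)
= (12 - 1) / (12 + 13 - 2)
= 11 / 23
= 0.4783

0.4783


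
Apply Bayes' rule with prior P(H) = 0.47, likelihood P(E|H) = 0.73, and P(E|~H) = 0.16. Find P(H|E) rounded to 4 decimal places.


Step 1: Compute marginal P(E) = P(E|H)P(H) + P(E|~H)P(~H)
= 0.73*0.47 + 0.16*0.53 = 0.4279
Step 2: P(H|E) = P(E|H)P(H)/P(E) = 0.3431/0.4279
= 0.8018

0.8018


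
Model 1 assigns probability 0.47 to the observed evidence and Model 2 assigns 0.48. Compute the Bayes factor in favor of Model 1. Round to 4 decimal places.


BF = P(data|M1) / P(data|M2)
= 0.47 / 0.48 = 0.9792

0.9792


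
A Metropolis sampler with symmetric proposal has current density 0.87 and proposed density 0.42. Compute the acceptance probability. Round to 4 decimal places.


For symmetric proposals, acceptance = min(1, pi(x*)/pi(x))
= min(1, 0.42/0.87)
= min(1, 0.4828) = 0.4828

0.4828


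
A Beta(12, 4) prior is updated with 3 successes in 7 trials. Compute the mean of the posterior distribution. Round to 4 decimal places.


After update: Beta(15, 8)
Mean = 15 / (15 + 8) = 15 / 23
= 0.6522

0.6522


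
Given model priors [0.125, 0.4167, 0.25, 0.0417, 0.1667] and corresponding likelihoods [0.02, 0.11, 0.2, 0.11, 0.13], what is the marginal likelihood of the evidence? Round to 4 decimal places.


P(E) = sum_i P(M_i) P(E|M_i)
= 0.0025 + 0.0458 + 0.05 + 0.0046 + 0.0217
= 0.1246

0.1246


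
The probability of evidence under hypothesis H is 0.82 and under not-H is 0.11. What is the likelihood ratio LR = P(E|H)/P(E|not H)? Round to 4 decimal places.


LR = 0.82 / 0.11
= 7.4545

7.4545


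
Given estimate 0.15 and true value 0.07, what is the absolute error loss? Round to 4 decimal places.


Absolute error = |estimate - true|
= |0.08| = 0.08

0.08


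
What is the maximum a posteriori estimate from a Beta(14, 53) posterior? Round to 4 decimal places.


The MAP estimate equals the mode of the distribution.
Mode of Beta(a,b) = (a-1)/(a+b-2)
= 13/65
= 0.2

0.2


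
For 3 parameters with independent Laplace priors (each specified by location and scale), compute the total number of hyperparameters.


A Laplace prior has 2 hyperparameters per parameter.
Total = 3 * 2 = 6

6


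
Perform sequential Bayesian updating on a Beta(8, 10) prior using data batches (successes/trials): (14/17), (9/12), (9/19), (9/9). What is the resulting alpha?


Accumulate successes: 41
Posterior alpha = prior alpha + sum of successes
= 8 + 41 = 49

49


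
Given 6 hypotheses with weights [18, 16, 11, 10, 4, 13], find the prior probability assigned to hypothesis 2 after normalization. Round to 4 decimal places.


To normalize, divide each weight by the sum of all weights.
Sum = 72
Prior(H2) = 16/72 = 0.2222

0.2222


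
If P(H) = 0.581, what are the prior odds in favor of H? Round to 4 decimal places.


Prior odds = P(H) / (1 - P(H))
= 0.581 / 0.419
= 1.3866

1.3866


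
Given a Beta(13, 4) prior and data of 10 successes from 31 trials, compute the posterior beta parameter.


Number of failures = 31 - 10 = 21
Posterior beta = 4 + 21 = 25

25


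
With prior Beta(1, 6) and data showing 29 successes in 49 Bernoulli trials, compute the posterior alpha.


Conjugate update: alpha_posterior = alpha_prior + k
= 1 + 29 = 30

30


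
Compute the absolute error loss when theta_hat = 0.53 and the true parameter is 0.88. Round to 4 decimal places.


L = |theta_hat - theta_true|
= |0.53 - 0.88| = 0.35

0.35


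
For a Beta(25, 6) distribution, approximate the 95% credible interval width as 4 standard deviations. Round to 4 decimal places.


Variance of Beta(a,b) = ab / ((a+b)^2 * (a+b+1))
= 25*6 / ((31)^2 * 32)
= 0.0049
SD = sqrt(0.0049) = 0.0698
Width = 4 * SD = 0.2794

0.2794


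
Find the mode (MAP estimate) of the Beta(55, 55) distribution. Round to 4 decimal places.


For Beta(a,b) with a,b > 1:
Mode = (a-1)/(a+b-2) = (55-1)/(110-2)
= 54/108 = 0.5

0.5


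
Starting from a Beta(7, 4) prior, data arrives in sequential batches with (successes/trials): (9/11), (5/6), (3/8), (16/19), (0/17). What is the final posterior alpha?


In sequential Bayesian updating, we sum all successes.
Total successes = 33
Final alpha = 7 + 33 = 40

40


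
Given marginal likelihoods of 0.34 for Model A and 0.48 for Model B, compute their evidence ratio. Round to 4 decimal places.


Ratio = ML(A) / ML(B) = 0.34/0.48
= 0.7083

0.7083


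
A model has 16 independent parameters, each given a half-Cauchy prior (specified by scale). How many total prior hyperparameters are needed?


Each half-Cauchy prior needs 1 hyperparameter (scale).
Total = 1 * 16 = 16

16


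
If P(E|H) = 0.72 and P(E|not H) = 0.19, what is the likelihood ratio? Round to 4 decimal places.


Likelihood ratio = P(E|H) / P(E|not H)
= 0.72 / 0.19
= 3.7895

3.7895


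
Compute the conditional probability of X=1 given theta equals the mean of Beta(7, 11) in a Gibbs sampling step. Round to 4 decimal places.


Mean of Beta(7, 11) = 0.3889
P(X=1 | theta=0.3889) = 0.3889

0.3889


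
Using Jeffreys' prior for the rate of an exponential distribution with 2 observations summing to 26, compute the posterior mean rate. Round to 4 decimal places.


Jeffreys' prior leads to posterior Gamma(2, 26).
Mean = 2/26 = 0.0769

0.0769


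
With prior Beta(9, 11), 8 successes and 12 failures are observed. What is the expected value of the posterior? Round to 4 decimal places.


Posterior = Beta(17, 23)
E[theta] = alpha/(alpha+beta)
= 17/40 = 0.425

0.425


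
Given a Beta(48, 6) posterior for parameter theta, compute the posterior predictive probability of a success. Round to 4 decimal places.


For a Beta-Bernoulli model, the predictive probability is the mean:
P(success) = 48/(48+6) = 48/54 = 0.8889

0.8889


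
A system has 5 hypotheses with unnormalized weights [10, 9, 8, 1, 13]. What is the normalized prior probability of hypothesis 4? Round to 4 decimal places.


The normalized prior is the weight divided by the total.
Total weight = 41
P(H4) = 1 / 41 = 0.0244

0.0244


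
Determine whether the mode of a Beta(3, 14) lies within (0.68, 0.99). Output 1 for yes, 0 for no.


First find the mode: (a-1)/(a+b-2) = 0.1333
Is 0.1333 in (0.68, 0.99)? 0

0


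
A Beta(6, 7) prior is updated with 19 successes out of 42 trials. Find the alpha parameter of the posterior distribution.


In the Beta-Binomial conjugate update:
alpha_post = alpha_prior + successes
= 6 + 19
= 25

25


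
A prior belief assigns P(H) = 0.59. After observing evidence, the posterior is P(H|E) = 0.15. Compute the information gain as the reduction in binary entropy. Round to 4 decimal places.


H(prior) = -0.59*log2(0.59) - 0.41*log2(0.41)
= 0.9765
H(post) = -0.15*log2(0.15) - 0.85*log2(0.85)
= 0.6098
IG = 0.9765 - 0.6098 = 0.3667

0.3667


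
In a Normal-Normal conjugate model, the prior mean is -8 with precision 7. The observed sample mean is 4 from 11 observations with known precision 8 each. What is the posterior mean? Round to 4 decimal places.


Posterior precision = tau0 + n*tau = 7 + 11*8 = 95
Posterior mean = (tau0*mu0 + n*tau*xbar) / posterior_precision
= (7*-8 + 11*8*4) / 95
= 296 / 95 = 3.1158

3.1158


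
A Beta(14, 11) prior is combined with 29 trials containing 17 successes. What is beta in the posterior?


In conjugate updating:
beta_posterior = beta_prior + (n - k)
= 11 + (29 - 17)
= 11 + 12 = 23

23


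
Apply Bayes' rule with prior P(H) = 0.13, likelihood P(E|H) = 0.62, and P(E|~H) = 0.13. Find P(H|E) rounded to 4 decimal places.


Step 1: Compute marginal P(E) = P(E|H)P(H) + P(E|~H)P(~H)
= 0.62*0.13 + 0.13*0.87 = 0.1937
Step 2: P(H|E) = P(E|H)P(H)/P(E) = 0.0806/0.1937
= 0.4161

0.4161


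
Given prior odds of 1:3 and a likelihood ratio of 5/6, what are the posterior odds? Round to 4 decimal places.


Posterior odds = prior odds * LR
Prior odds = 1/3 = 0.3333
LR = 5/6 = 0.8333
Posterior odds = 0.3333 * 0.8333 = 0.2778

0.2778


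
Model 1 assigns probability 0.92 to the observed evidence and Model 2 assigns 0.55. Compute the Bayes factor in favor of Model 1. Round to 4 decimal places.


BF = P(data|M1) / P(data|M2)
= 0.92 / 0.55 = 1.6727

1.6727


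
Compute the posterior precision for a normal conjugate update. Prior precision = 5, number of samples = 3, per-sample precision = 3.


tau_post = tau_0 + n * tau
= 5 + 3 * 3 = 14

14


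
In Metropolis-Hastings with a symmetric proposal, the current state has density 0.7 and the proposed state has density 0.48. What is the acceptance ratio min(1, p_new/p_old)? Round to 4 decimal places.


Ratio = p_new / p_old = 0.48 / 0.7 = 0.6857
Acceptance = min(1, 0.6857) = 0.6857

0.6857


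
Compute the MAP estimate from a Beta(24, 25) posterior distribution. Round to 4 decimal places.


MAP = mode of Beta distribution
= (alpha - 1)/(alpha + beta - 2)
= (24-1)/(24+25-2)
= 23/47 = 0.4894

0.4894


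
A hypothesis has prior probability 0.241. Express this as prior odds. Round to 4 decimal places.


Odds = P(H) / P(not H) = 0.241 / 0.759
= 0.3175

0.3175


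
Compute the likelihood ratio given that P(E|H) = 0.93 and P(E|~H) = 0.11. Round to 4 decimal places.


LR = P(E|H) / P(E|~H)
= 0.93 / 0.11 = 8.4545

8.4545


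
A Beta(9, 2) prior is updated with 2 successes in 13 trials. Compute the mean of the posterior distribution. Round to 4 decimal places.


After update: Beta(11, 13)
Mean = 11 / (11 + 13) = 11 / 24
= 0.4583

0.4583


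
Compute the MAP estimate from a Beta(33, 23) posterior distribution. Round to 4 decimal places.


MAP = mode of Beta distribution
= (alpha - 1)/(alpha + beta - 2)
= (33-1)/(33+23-2)
= 32/54 = 0.5926

0.5926


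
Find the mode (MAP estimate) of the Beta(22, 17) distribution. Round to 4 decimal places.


For Beta(a,b) with a,b > 1:
Mode = (a-1)/(a+b-2) = (22-1)/(39-2)
= 21/37 = 0.5676

0.5676


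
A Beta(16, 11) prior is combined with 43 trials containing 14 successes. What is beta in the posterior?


In conjugate updating:
beta_posterior = beta_prior + (n - k)
= 11 + (43 - 14)
= 11 + 29 = 40

40


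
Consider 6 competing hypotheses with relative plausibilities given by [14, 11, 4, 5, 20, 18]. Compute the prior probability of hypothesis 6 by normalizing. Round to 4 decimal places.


Sum of weights = 14 + 11 + 4 + 5 + 20 + 18 = 72
Normalized prior for H6 = 18 / 72
= 0.25

0.25


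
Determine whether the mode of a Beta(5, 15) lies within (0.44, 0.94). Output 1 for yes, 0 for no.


First find the mode: (a-1)/(a+b-2) = 0.2222
Is 0.2222 in (0.44, 0.94)? 0

0


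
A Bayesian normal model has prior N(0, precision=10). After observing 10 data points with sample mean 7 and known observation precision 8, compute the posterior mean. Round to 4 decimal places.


Posterior mean = (prior_precision * prior_mean + n * data_precision * data_mean) / (prior_precision + n * data_precision)
Numerator = 10*0 + 10*8*7 = 560
Denominator = 10 + 10*8 = 90
Posterior mean = 6.2222

6.2222


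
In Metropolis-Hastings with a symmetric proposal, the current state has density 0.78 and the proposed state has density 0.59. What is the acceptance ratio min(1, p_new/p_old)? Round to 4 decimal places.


Ratio = p_new / p_old = 0.59 / 0.78 = 0.7564
Acceptance = min(1, 0.7564) = 0.7564

0.7564


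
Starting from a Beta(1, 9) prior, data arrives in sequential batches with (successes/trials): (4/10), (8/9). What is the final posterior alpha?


In sequential Bayesian updating, we sum all successes.
Total successes = 12
Final alpha = 1 + 12 = 13

13


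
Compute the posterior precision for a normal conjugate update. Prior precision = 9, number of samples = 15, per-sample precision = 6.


tau_post = tau_0 + n * tau
= 9 + 15 * 6 = 99

99
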